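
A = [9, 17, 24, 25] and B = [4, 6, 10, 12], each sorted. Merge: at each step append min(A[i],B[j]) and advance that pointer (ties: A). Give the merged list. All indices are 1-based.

[4, 6, 9, 10, 12, 17, 24, 25]

i=1 j=1: A[i]=9>B[j]=4 take 4, j++
i=1 j=2: A[i]=9>B[j]=6 take 6, j++
i=1 j=3: A[i]=9<=B[j]=10 take 9, i++
i=2 j=3: A[i]=17>B[j]=10 take 10, j++
i=2 j=4: A[i]=17>B[j]=12 take 12, j++
i=2 j=5: B done, take A[i]=17, i++
i=3 j=5: B done, take A[i]=24, i++
i=4 j=5: B done, take A[i]=25, i++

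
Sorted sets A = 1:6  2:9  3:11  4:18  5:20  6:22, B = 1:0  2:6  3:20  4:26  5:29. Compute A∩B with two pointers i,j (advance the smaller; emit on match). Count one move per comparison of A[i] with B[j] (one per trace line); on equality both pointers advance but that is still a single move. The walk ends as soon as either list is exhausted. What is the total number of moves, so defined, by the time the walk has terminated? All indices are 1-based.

i=1 j=1: 6>0, j++
i=1 j=2: 6==6 emit, i++,j++
i=2 j=3: 9<20, i++
i=3 j=3: 11<20, i++
i=4 j=3: 18<20, i++
i=5 j=3: 20==20 emit, i++,j++
i=6 j=4: 22<26, i++

7 moves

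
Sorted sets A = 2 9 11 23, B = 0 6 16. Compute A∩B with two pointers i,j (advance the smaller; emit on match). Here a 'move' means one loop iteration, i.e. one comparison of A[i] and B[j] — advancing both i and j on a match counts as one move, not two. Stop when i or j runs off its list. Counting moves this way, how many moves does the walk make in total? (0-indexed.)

6 moves

[i=0,j=0] 2>0 → j++
[i=0,j=1] 2<6 → i++
[i=1,j=1] 9>6 → j++
[i=1,j=2] 9<16 → i++
[i=2,j=2] 11<16 → i++
[i=3,j=2] 23>16 → j++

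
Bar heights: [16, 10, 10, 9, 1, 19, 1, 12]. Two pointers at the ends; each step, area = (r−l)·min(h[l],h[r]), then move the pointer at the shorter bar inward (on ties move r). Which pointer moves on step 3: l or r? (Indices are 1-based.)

[1,8] min(16,12)*7=84 best=84 * → r--
[1,7] min(16,1)*6=6 best=84 → r--
[1,6] min(16,19)*5=80 best=84 → l++

l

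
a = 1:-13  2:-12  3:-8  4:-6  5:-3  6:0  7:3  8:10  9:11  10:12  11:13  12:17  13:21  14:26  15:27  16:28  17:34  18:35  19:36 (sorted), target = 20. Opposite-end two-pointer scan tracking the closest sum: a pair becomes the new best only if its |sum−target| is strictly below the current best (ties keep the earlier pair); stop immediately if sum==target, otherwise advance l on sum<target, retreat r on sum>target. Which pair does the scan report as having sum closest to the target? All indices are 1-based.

pair (-8, 28) with sum 20 (|Δ|=0)

[1,19] -13+36=23 d=3 * → r--
[1,18] -13+35=22 d=2 * → r--
[1,17] -13+34=21 d=1 * → r--
[1,16] -13+28=15 d=5 → l++
[2,16] -12+28=16 d=4 → l++
[3,16] -8+28=20 d=0 * → stop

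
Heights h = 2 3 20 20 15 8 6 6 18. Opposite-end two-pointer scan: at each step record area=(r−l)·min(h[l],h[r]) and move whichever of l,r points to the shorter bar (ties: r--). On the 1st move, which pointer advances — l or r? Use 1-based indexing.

l

l=1 r=9: min(2,18)*8=16 best=16 *, l++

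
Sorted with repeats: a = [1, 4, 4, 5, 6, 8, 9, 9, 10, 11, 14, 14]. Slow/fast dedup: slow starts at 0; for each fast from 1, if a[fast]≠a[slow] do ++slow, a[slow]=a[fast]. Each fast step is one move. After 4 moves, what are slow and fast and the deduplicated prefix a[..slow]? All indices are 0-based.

slow=0 fast=1: a[fast]=4≠a[slow]=1 write a[1]=4, slow++,fast++
slow=1 fast=2: a[fast]=4=a[slow] dup, fast++
slow=1 fast=3: a[fast]=5≠a[slow]=4 write a[2]=5, slow++,fast++
slow=2 fast=4: a[fast]=6≠a[slow]=5 write a[3]=6, slow++,fast++

slow=3, fast=5, prefix=[1, 4, 5, 6]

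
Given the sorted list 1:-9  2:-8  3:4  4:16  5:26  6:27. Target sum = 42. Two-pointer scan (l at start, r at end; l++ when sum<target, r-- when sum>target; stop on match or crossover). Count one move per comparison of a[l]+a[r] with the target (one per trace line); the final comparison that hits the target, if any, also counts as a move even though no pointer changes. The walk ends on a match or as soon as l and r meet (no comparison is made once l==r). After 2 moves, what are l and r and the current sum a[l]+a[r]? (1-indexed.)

[1,6] -9+27=18 <42 → l++
[2,6] -8+27=19 <42 → l++

l=3, r=6, sum=31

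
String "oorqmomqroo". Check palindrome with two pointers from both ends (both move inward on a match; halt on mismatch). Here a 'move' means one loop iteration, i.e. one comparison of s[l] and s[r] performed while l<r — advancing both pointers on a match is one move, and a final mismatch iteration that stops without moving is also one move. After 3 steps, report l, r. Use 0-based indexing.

l=3, r=7

[0,10] 'o'=='o' → l++,r--
[1,9] 'o'=='o' → l++,r--
[2,8] 'r'=='r' → l++,r--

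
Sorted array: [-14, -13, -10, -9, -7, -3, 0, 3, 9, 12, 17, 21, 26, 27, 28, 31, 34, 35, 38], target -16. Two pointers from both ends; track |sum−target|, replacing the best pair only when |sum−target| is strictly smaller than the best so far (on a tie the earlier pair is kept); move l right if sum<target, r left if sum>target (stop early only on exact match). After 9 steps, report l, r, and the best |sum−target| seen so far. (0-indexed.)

[0,18] -14+38=24 d=40 * → r--
[0,17] -14+35=21 d=37 * → r--
[0,16] -14+34=20 d=36 * → r--
[0,15] -14+31=17 d=33 * → r--
[0,14] -14+28=14 d=30 * → r--
[0,13] -14+27=13 d=29 * → r--
[0,12] -14+26=12 d=28 * → r--
[0,11] -14+21=7 d=23 * → r--
[0,10] -14+17=3 d=19 * → r--

l=0, r=9, best |Δ|=19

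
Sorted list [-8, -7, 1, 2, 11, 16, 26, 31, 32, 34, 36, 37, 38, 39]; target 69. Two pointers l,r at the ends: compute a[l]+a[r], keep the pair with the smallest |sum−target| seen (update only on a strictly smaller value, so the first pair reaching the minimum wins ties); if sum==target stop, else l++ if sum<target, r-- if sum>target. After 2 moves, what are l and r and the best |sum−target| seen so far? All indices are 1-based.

[1,14] -8+39=31 d=38 * → l++
[2,14] -7+39=32 d=37 * → l++

l=3, r=14, best |Δ|=37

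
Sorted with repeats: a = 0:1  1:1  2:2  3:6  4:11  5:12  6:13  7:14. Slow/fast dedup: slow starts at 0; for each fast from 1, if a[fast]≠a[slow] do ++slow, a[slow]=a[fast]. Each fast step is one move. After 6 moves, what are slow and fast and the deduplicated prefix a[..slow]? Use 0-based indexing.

slow=5, fast=7, prefix=[1, 2, 6, 11, 12, 13]

(s=0,f=1) a[fast]=1=a[slow] dup → fast++
(s=0,f=2) a[fast]=2≠a[slow]=1 write a[1]=2 → slow++,fast++
(s=1,f=3) a[fast]=6≠a[slow]=2 write a[2]=6 → slow++,fast++
(s=2,f=4) a[fast]=11≠a[slow]=6 write a[3]=11 → slow++,fast++
(s=3,f=5) a[fast]=12≠a[slow]=11 write a[4]=12 → slow++,fast++
(s=4,f=6) a[fast]=13≠a[slow]=12 write a[5]=13 → slow++,fast++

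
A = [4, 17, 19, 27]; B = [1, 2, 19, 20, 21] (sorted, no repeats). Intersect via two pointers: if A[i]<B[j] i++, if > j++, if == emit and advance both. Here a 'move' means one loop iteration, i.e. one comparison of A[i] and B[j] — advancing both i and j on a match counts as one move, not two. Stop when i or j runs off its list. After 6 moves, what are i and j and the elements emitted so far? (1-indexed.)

[i=1,j=1] 4>1 → j++
[i=1,j=2] 4>2 → j++
[i=1,j=3] 4<19 → i++
[i=2,j=3] 17<19 → i++
[i=3,j=3] 19==19 emit → i++,j++
[i=4,j=4] 27>20 → j++

i=4, j=5, emitted=[19]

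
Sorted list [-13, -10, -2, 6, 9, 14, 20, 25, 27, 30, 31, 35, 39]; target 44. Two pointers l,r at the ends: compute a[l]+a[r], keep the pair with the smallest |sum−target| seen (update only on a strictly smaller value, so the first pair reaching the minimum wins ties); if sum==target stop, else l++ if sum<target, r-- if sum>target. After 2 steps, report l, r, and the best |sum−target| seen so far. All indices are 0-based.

l=2, r=12, best |Δ|=15

l=0 r=12: -13+39=26 d=18 *, l++
l=1 r=12: -10+39=29 d=15 *, l++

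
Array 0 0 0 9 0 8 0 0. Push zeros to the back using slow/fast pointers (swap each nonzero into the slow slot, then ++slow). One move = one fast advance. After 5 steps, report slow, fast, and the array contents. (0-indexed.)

slow=0 fast=0: a[fast]=0, fast++
slow=0 fast=1: a[fast]=0, fast++
slow=0 fast=2: a[fast]=0, fast++
slow=0 fast=3: a[fast]=9≠0 swap→a[0]=9, slow++,fast++
slow=1 fast=4: a[fast]=0, fast++

slow=1, fast=5, a=[9, 0, 0, 0, 0, 8, 0, 0]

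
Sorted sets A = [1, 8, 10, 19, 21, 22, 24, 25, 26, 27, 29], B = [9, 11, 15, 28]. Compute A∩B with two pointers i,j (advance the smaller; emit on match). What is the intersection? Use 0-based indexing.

[i=0,j=0] 1<9 → i++
[i=1,j=0] 8<9 → i++
[i=2,j=0] 10>9 → j++
[i=2,j=1] 10<11 → i++
[i=3,j=1] 19>11 → j++
[i=3,j=2] 19>15 → j++
[i=3,j=3] 19<28 → i++
[i=4,j=3] 21<28 → i++
[i=5,j=3] 22<28 → i++
[i=6,j=3] 24<28 → i++
[i=7,j=3] 25<28 → i++
[i=8,j=3] 26<28 → i++
[i=9,j=3] 27<28 → i++
[i=10,j=3] 29>28 → j++

intersection = []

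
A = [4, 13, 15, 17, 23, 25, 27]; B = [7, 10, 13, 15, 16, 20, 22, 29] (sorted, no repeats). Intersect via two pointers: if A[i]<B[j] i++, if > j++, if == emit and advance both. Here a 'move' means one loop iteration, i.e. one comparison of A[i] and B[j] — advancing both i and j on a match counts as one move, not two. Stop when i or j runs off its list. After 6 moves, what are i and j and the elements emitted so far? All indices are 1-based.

[i=1,j=1] 4<7 → i++
[i=2,j=1] 13>7 → j++
[i=2,j=2] 13>10 → j++
[i=2,j=3] 13==13 emit → i++,j++
[i=3,j=4] 15==15 emit → i++,j++
[i=4,j=5] 17>16 → j++

i=4, j=6, emitted=[13, 15]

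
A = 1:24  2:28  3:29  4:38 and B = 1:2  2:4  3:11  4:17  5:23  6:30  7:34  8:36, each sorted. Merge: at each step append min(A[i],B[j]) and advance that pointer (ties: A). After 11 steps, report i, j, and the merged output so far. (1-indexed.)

i=4, j=9, merged so far=[2, 4, 11, 17, 23, 24, 28, 29, 30, 34, 36]

i=1 j=1: A[i]=24>B[j]=2 take 2, j++
i=1 j=2: A[i]=24>B[j]=4 take 4, j++
i=1 j=3: A[i]=24>B[j]=11 take 11, j++
i=1 j=4: A[i]=24>B[j]=17 take 17, j++
i=1 j=5: A[i]=24>B[j]=23 take 23, j++
i=1 j=6: A[i]=24<=B[j]=30 take 24, i++
i=2 j=6: A[i]=28<=B[j]=30 take 28, i++
i=3 j=6: A[i]=29<=B[j]=30 take 29, i++
i=4 j=6: A[i]=38>B[j]=30 take 30, j++
i=4 j=7: A[i]=38>B[j]=34 take 34, j++
i=4 j=8: A[i]=38>B[j]=36 take 36, j++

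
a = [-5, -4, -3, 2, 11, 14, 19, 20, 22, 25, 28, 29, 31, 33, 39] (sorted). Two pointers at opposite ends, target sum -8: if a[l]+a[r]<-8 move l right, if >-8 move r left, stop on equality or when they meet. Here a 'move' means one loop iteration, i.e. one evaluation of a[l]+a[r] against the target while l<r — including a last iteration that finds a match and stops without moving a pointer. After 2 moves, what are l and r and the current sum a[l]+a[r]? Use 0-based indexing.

l=0 r=14: -5+39=34 >-8, r--
l=0 r=13: -5+33=28 >-8, r--

l=0, r=12, sum=26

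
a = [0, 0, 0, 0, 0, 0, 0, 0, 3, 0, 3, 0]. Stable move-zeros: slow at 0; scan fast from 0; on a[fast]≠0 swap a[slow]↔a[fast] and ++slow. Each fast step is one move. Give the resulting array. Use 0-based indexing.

slow=0 fast=0: a[fast]=0, fast++
slow=0 fast=1: a[fast]=0, fast++
slow=0 fast=2: a[fast]=0, fast++
slow=0 fast=3: a[fast]=0, fast++
slow=0 fast=4: a[fast]=0, fast++
slow=0 fast=5: a[fast]=0, fast++
slow=0 fast=6: a[fast]=0, fast++
slow=0 fast=7: a[fast]=0, fast++
slow=0 fast=8: a[fast]=3≠0 swap→a[0]=3, slow++,fast++
slow=1 fast=9: a[fast]=0, fast++
slow=1 fast=10: a[fast]=3≠0 swap→a[1]=3, slow++,fast++
slow=2 fast=11: a[fast]=0, fast++

[3, 3, 0, 0, 0, 0, 0, 0, 0, 0, 0, 0]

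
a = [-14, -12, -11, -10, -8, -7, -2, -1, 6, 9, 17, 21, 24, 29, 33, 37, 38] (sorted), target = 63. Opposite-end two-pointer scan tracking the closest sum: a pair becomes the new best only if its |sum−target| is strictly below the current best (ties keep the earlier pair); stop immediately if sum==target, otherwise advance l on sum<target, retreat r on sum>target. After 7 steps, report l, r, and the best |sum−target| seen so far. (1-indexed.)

l=1 r=17: -14+38=24 d=39 *, l++
l=2 r=17: -12+38=26 d=37 *, l++
l=3 r=17: -11+38=27 d=36 *, l++
l=4 r=17: -10+38=28 d=35 *, l++
l=5 r=17: -8+38=30 d=33 *, l++
l=6 r=17: -7+38=31 d=32 *, l++
l=7 r=17: -2+38=36 d=27 *, l++

l=8, r=17, best |Δ|=27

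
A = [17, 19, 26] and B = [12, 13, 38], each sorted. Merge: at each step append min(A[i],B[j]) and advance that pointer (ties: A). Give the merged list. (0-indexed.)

[12, 13, 17, 19, 26, 38]

i=0 j=0: A[i]=17>B[j]=12 take 12, j++
i=0 j=1: A[i]=17>B[j]=13 take 13, j++
i=0 j=2: A[i]=17<=B[j]=38 take 17, i++
i=1 j=2: A[i]=19<=B[j]=38 take 19, i++
i=2 j=2: A[i]=26<=B[j]=38 take 26, i++
i=3 j=2: A done, take B[j]=38, j++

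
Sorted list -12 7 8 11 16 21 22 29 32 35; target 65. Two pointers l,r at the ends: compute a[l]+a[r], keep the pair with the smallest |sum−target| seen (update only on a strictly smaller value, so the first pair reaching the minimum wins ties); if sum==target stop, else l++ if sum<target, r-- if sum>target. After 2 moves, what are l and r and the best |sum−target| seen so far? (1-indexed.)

[1,10] -12+35=23 d=42 * → l++
[2,10] 7+35=42 d=23 * → l++

l=3, r=10, best |Δ|=23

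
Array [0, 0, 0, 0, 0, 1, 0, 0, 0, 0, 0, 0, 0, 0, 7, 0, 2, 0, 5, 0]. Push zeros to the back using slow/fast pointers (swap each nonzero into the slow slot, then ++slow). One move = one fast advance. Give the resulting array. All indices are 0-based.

(s=0,f=0) a[fast]=0 → fast++
(s=0,f=1) a[fast]=0 → fast++
(s=0,f=2) a[fast]=0 → fast++
(s=0,f=3) a[fast]=0 → fast++
(s=0,f=4) a[fast]=0 → fast++
(s=0,f=5) a[fast]=1≠0 swap→a[0]=1 → slow++,fast++
(s=1,f=6) a[fast]=0 → fast++
(s=1,f=7) a[fast]=0 → fast++
(s=1,f=8) a[fast]=0 → fast++
(s=1,f=9) a[fast]=0 → fast++
(s=1,f=10) a[fast]=0 → fast++
(s=1,f=11) a[fast]=0 → fast++
(s=1,f=12) a[fast]=0 → fast++
(s=1,f=13) a[fast]=0 → fast++
(s=1,f=14) a[fast]=7≠0 swap→a[1]=7 → slow++,fast++
(s=2,f=15) a[fast]=0 → fast++
(s=2,f=16) a[fast]=2≠0 swap→a[2]=2 → slow++,fast++
(s=3,f=17) a[fast]=0 → fast++
(s=3,f=18) a[fast]=5≠0 swap→a[3]=5 → slow++,fast++
(s=4,f=19) a[fast]=0 → fast++

[1, 7, 2, 5, 0, 0, 0, 0, 0, 0, 0, 0, 0, 0, 0, 0, 0, 0, 0, 0]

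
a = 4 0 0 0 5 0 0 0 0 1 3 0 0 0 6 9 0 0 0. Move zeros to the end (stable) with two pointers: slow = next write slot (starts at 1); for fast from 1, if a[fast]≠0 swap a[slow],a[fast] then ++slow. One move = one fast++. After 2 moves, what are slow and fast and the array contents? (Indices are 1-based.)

slow=2, fast=3, a=[4, 0, 0, 0, 5, 0, 0, 0, 0, 1, 3, 0, 0, 0, 6, 9, 0, 0, 0]

(s=1,f=1) a[fast]=4≠0 swap→a[1]=4 → slow++,fast++
(s=2,f=2) a[fast]=0 → fast++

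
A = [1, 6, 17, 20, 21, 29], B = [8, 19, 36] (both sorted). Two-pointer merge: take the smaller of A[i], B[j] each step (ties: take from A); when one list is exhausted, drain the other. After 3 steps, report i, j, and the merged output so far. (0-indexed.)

i=2, j=1, merged so far=[1, 6, 8]

[i=0,j=0] A[i]=1<=B[j]=8 take 1 → i++
[i=1,j=0] A[i]=6<=B[j]=8 take 6 → i++
[i=2,j=0] A[i]=17>B[j]=8 take 8 → j++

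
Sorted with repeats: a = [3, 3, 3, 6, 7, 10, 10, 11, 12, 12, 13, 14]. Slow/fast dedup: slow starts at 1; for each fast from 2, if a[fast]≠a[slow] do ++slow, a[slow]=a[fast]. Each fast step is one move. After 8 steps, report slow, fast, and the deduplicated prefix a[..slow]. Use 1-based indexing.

slow=6, fast=10, prefix=[3, 6, 7, 10, 11, 12]

slow=1 fast=2: a[fast]=3=a[slow] dup, fast++
slow=1 fast=3: a[fast]=3=a[slow] dup, fast++
slow=1 fast=4: a[fast]=6≠a[slow]=3 write a[2]=6, slow++,fast++
slow=2 fast=5: a[fast]=7≠a[slow]=6 write a[3]=7, slow++,fast++
slow=3 fast=6: a[fast]=10≠a[slow]=7 write a[4]=10, slow++,fast++
slow=4 fast=7: a[fast]=10=a[slow] dup, fast++
slow=4 fast=8: a[fast]=11≠a[slow]=10 write a[5]=11, slow++,fast++
slow=5 fast=9: a[fast]=12≠a[slow]=11 write a[6]=12, slow++,fast++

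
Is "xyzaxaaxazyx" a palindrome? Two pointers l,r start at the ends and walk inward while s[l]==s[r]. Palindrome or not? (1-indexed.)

palindrome

[1,12] 'x'=='x' → l++,r--
[2,11] 'y'=='y' → l++,r--
[3,10] 'z'=='z' → l++,r--
[4,9] 'a'=='a' → l++,r--
[5,8] 'x'=='x' → l++,r--
[6,7] 'a'=='a' → l++,r--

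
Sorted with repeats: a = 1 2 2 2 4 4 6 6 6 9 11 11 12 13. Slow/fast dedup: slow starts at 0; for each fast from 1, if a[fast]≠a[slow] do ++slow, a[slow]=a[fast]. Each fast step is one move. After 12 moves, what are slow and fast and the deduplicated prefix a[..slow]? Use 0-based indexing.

slow=6, fast=13, prefix=[1, 2, 4, 6, 9, 11, 12]

slow=0 fast=1: a[fast]=2≠a[slow]=1 write a[1]=2, slow++,fast++
slow=1 fast=2: a[fast]=2=a[slow] dup, fast++
slow=1 fast=3: a[fast]=2=a[slow] dup, fast++
slow=1 fast=4: a[fast]=4≠a[slow]=2 write a[2]=4, slow++,fast++
slow=2 fast=5: a[fast]=4=a[slow] dup, fast++
slow=2 fast=6: a[fast]=6≠a[slow]=4 write a[3]=6, slow++,fast++
slow=3 fast=7: a[fast]=6=a[slow] dup, fast++
slow=3 fast=8: a[fast]=6=a[slow] dup, fast++
slow=3 fast=9: a[fast]=9≠a[slow]=6 write a[4]=9, slow++,fast++
slow=4 fast=10: a[fast]=11≠a[slow]=9 write a[5]=11, slow++,fast++
slow=5 fast=11: a[fast]=11=a[slow] dup, fast++
slow=5 fast=12: a[fast]=12≠a[slow]=11 write a[6]=12, slow++,fast++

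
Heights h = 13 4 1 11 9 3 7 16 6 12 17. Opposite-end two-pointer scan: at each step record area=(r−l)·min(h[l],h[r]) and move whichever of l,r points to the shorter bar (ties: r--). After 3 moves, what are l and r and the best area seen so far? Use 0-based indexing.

l=3, r=10, best area=130

l=0 r=10: min(13,17)*10=130 best=130 *, l++
l=1 r=10: min(4,17)*9=36 best=130, l++
l=2 r=10: min(1,17)*8=8 best=130, l++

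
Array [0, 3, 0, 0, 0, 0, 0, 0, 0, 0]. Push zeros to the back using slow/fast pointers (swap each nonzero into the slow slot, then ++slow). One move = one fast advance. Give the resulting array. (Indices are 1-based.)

[3, 0, 0, 0, 0, 0, 0, 0, 0, 0]

(s=1,f=1) a[fast]=0 → fast++
(s=1,f=2) a[fast]=3≠0 swap→a[1]=3 → slow++,fast++
(s=2,f=3) a[fast]=0 → fast++
(s=2,f=4) a[fast]=0 → fast++
(s=2,f=5) a[fast]=0 → fast++
(s=2,f=6) a[fast]=0 → fast++
(s=2,f=7) a[fast]=0 → fast++
(s=2,f=8) a[fast]=0 → fast++
(s=2,f=9) a[fast]=0 → fast++
(s=2,f=10) a[fast]=0 → fast++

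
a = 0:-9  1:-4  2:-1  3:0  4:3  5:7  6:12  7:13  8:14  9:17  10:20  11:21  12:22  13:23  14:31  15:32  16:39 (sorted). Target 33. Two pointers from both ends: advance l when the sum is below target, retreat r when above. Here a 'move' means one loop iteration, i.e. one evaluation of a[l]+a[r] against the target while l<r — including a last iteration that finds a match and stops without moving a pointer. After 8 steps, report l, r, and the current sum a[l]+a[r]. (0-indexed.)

l=5, r=13, sum=30

[0,16] -9+39=30 <33 → l++
[1,16] -4+39=35 >33 → r--
[1,15] -4+32=28 <33 → l++
[2,15] -1+32=31 <33 → l++
[3,15] 0+32=32 <33 → l++
[4,15] 3+32=35 >33 → r--
[4,14] 3+31=34 >33 → r--
[4,13] 3+23=26 <33 → l++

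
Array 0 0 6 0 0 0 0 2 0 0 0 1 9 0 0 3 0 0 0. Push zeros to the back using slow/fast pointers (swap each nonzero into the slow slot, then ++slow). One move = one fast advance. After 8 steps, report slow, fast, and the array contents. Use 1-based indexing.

slow=1 fast=1: a[fast]=0, fast++
slow=1 fast=2: a[fast]=0, fast++
slow=1 fast=3: a[fast]=6≠0 swap→a[1]=6, slow++,fast++
slow=2 fast=4: a[fast]=0, fast++
slow=2 fast=5: a[fast]=0, fast++
slow=2 fast=6: a[fast]=0, fast++
slow=2 fast=7: a[fast]=0, fast++
slow=2 fast=8: a[fast]=2≠0 swap→a[2]=2, slow++,fast++

slow=3, fast=9, a=[6, 2, 0, 0, 0, 0, 0, 0, 0, 0, 0, 1, 9, 0, 0, 3, 0, 0, 0]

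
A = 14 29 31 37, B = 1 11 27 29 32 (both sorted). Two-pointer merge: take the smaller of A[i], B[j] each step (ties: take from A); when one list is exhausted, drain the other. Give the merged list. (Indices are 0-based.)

i=0 j=0: A[i]=14>B[j]=1 take 1, j++
i=0 j=1: A[i]=14>B[j]=11 take 11, j++
i=0 j=2: A[i]=14<=B[j]=27 take 14, i++
i=1 j=2: A[i]=29>B[j]=27 take 27, j++
i=1 j=3: A[i]=29<=B[j]=29 take 29, i++
i=2 j=3: A[i]=31>B[j]=29 take 29, j++
i=2 j=4: A[i]=31<=B[j]=32 take 31, i++
i=3 j=4: A[i]=37>B[j]=32 take 32, j++
i=3 j=5: B done, take A[i]=37, i++

[1, 11, 14, 27, 29, 29, 31, 32, 37]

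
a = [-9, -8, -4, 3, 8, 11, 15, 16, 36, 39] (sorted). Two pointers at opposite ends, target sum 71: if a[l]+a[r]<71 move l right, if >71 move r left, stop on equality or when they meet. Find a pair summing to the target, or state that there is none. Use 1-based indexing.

no pair

l=1 r=10: -9+39=30 <71, l++
l=2 r=10: -8+39=31 <71, l++
l=3 r=10: -4+39=35 <71, l++
l=4 r=10: 3+39=42 <71, l++
l=5 r=10: 8+39=47 <71, l++
l=6 r=10: 11+39=50 <71, l++
l=7 r=10: 15+39=54 <71, l++
l=8 r=10: 16+39=55 <71, l++
l=9 r=10: 36+39=75 >71, r--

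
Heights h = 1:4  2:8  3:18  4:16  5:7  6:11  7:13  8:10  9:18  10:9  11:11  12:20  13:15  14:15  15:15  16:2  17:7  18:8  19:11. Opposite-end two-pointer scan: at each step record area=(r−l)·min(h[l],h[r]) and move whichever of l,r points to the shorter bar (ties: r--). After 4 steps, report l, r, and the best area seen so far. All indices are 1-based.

l=3, r=17, best area=176

l=1 r=19: min(4,11)*18=72 best=72 *, l++
l=2 r=19: min(8,11)*17=136 best=136 *, l++
l=3 r=19: min(18,11)*16=176 best=176 *, r--
l=3 r=18: min(18,8)*15=120 best=176, r--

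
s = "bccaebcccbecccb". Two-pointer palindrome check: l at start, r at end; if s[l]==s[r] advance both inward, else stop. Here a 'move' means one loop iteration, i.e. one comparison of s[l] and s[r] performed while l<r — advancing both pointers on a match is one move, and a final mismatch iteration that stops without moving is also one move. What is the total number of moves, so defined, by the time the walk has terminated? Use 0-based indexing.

4 moves

l=0 r=14: 'b'=='b', l++,r--
l=1 r=13: 'c'=='c', l++,r--
l=2 r=12: 'c'=='c', l++,r--
l=3 r=11: 'a'!='c', stop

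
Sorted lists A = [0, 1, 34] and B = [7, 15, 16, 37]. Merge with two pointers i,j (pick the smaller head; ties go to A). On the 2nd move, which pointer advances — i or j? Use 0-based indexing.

i=0 j=0: A[i]=0<=B[j]=7 take 0, i++
i=1 j=0: A[i]=1<=B[j]=7 take 1, i++

i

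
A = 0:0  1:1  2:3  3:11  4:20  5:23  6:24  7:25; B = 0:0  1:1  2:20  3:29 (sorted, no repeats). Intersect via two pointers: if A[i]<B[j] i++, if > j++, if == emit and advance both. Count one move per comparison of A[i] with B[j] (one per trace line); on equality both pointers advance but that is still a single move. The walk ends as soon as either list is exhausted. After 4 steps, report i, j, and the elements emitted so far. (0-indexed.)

i=4, j=2, emitted=[0, 1]

i=0 j=0: 0==0 emit, i++,j++
i=1 j=1: 1==1 emit, i++,j++
i=2 j=2: 3<20, i++
i=3 j=2: 11<20, i++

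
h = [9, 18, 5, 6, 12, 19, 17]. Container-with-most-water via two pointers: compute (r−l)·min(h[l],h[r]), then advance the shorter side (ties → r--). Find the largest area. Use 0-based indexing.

l=0 r=6: min(9,17)*6=54 best=54 *, l++
l=1 r=6: min(18,17)*5=85 best=85 *, r--
l=1 r=5: min(18,19)*4=72 best=85, l++
l=2 r=5: min(5,19)*3=15 best=85, l++
l=3 r=5: min(6,19)*2=12 best=85, l++
l=4 r=5: min(12,19)*1=12 best=85, l++

max area = 85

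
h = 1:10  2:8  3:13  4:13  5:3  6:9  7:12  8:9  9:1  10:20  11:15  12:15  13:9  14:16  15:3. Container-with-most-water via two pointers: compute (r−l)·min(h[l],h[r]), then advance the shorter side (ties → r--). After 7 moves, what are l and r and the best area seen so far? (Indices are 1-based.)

l=1 r=15: min(10,3)*14=42 best=42 *, r--
l=1 r=14: min(10,16)*13=130 best=130 *, l++
l=2 r=14: min(8,16)*12=96 best=130, l++
l=3 r=14: min(13,16)*11=143 best=143 *, l++
l=4 r=14: min(13,16)*10=130 best=143, l++
l=5 r=14: min(3,16)*9=27 best=143, l++
l=6 r=14: min(9,16)*8=72 best=143, l++

l=7, r=14, best area=143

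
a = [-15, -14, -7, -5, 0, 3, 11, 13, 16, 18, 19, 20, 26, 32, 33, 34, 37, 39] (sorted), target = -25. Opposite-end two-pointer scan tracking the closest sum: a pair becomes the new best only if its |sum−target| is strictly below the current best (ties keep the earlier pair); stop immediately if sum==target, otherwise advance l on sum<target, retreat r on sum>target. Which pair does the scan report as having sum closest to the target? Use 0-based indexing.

[0,17] -15+39=24 d=49 * → r--
[0,16] -15+37=22 d=47 * → r--
[0,15] -15+34=19 d=44 * → r--
[0,14] -15+33=18 d=43 * → r--
[0,13] -15+32=17 d=42 * → r--
[0,12] -15+26=11 d=36 * → r--
[0,11] -15+20=5 d=30 * → r--
[0,10] -15+19=4 d=29 * → r--
[0,9] -15+18=3 d=28 * → r--
[0,8] -15+16=1 d=26 * → r--
[0,7] -15+13=-2 d=23 * → r--
[0,6] -15+11=-4 d=21 * → r--
[0,5] -15+3=-12 d=13 * → r--
[0,4] -15+0=-15 d=10 * → r--
[0,3] -15+-5=-20 d=5 * → r--
[0,2] -15+-7=-22 d=3 * → r--
[0,1] -15+-14=-29 d=4 → l++

pair (-15, -7) with sum -22 (|Δ|=3)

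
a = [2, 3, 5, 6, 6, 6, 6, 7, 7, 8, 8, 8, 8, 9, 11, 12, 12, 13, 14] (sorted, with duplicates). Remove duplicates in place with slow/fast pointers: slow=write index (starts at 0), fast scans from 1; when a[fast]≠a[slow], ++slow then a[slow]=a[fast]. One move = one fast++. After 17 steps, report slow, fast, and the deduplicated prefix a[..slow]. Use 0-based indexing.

(s=0,f=1) a[fast]=3≠a[slow]=2 write a[1]=3 → slow++,fast++
(s=1,f=2) a[fast]=5≠a[slow]=3 write a[2]=5 → slow++,fast++
(s=2,f=3) a[fast]=6≠a[slow]=5 write a[3]=6 → slow++,fast++
(s=3,f=4) a[fast]=6=a[slow] dup → fast++
(s=3,f=5) a[fast]=6=a[slow] dup → fast++
(s=3,f=6) a[fast]=6=a[slow] dup → fast++
(s=3,f=7) a[fast]=7≠a[slow]=6 write a[4]=7 → slow++,fast++
(s=4,f=8) a[fast]=7=a[slow] dup → fast++
(s=4,f=9) a[fast]=8≠a[slow]=7 write a[5]=8 → slow++,fast++
(s=5,f=10) a[fast]=8=a[slow] dup → fast++
(s=5,f=11) a[fast]=8=a[slow] dup → fast++
(s=5,f=12) a[fast]=8=a[slow] dup → fast++
(s=5,f=13) a[fast]=9≠a[slow]=8 write a[6]=9 → slow++,fast++
(s=6,f=14) a[fast]=11≠a[slow]=9 write a[7]=11 → slow++,fast++
(s=7,f=15) a[fast]=12≠a[slow]=11 write a[8]=12 → slow++,fast++
(s=8,f=16) a[fast]=12=a[slow] dup → fast++
(s=8,f=17) a[fast]=13≠a[slow]=12 write a[9]=13 → slow++,fast++

slow=9, fast=18, prefix=[2, 3, 5, 6, 7, 8, 9, 11, 12, 13]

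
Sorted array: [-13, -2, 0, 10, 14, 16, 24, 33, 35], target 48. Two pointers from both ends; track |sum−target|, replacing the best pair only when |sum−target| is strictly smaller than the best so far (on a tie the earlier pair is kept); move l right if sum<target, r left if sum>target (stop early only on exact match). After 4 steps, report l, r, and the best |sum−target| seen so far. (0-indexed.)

[0,8] -13+35=22 d=26 * → l++
[1,8] -2+35=33 d=15 * → l++
[2,8] 0+35=35 d=13 * → l++
[3,8] 10+35=45 d=3 * → l++

l=4, r=8, best |Δ|=3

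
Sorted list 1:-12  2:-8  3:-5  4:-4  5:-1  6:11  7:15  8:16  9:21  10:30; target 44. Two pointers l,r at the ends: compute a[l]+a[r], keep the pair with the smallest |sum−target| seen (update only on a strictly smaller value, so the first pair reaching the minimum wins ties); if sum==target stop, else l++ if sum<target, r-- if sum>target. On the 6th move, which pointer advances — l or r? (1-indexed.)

l

[1,10] -12+30=18 d=26 * → l++
[2,10] -8+30=22 d=22 * → l++
[3,10] -5+30=25 d=19 * → l++
[4,10] -4+30=26 d=18 * → l++
[5,10] -1+30=29 d=15 * → l++
[6,10] 11+30=41 d=3 * → l++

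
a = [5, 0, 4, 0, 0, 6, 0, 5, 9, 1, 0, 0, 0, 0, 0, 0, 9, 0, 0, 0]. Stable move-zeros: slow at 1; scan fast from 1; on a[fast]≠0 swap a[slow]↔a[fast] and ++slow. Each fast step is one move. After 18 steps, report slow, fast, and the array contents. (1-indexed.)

slow=8, fast=19, a=[5, 4, 6, 5, 9, 1, 9, 0, 0, 0, 0, 0, 0, 0, 0, 0, 0, 0, 0, 0]

(s=1,f=1) a[fast]=5≠0 swap→a[1]=5 → slow++,fast++
(s=2,f=2) a[fast]=0 → fast++
(s=2,f=3) a[fast]=4≠0 swap→a[2]=4 → slow++,fast++
(s=3,f=4) a[fast]=0 → fast++
(s=3,f=5) a[fast]=0 → fast++
(s=3,f=6) a[fast]=6≠0 swap→a[3]=6 → slow++,fast++
(s=4,f=7) a[fast]=0 → fast++
(s=4,f=8) a[fast]=5≠0 swap→a[4]=5 → slow++,fast++
(s=5,f=9) a[fast]=9≠0 swap→a[5]=9 → slow++,fast++
(s=6,f=10) a[fast]=1≠0 swap→a[6]=1 → slow++,fast++
(s=7,f=11) a[fast]=0 → fast++
(s=7,f=12) a[fast]=0 → fast++
(s=7,f=13) a[fast]=0 → fast++
(s=7,f=14) a[fast]=0 → fast++
(s=7,f=15) a[fast]=0 → fast++
(s=7,f=16) a[fast]=0 → fast++
(s=7,f=17) a[fast]=9≠0 swap→a[7]=9 → slow++,fast++
(s=8,f=18) a[fast]=0 → fast++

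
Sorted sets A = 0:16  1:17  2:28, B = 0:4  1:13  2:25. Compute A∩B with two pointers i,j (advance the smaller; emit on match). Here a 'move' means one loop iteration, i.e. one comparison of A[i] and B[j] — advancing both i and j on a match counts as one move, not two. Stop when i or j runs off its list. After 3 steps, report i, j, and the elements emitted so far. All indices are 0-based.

i=1, j=2, emitted=[]

[i=0,j=0] 16>4 → j++
[i=0,j=1] 16>13 → j++
[i=0,j=2] 16<25 → i++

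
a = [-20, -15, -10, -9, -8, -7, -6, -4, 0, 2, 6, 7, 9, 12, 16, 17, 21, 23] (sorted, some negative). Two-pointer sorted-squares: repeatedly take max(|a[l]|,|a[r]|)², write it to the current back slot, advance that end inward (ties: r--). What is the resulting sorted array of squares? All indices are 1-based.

[1,18] |-20|<=|23| out[18]=529 → r--
[1,17] |-20|<=|21| out[17]=441 → r--
[1,16] |-20|>|17| out[16]=400 → l++
[2,16] |-15|<=|17| out[15]=289 → r--
[2,15] |-15|<=|16| out[14]=256 → r--
[2,14] |-15|>|12| out[13]=225 → l++
[3,14] |-10|<=|12| out[12]=144 → r--
[3,13] |-10|>|9| out[11]=100 → l++
[4,13] |-9|<=|9| out[10]=81 → r--
[4,12] |-9|>|7| out[9]=81 → l++
[5,12] |-8|>|7| out[8]=64 → l++
[6,12] |-7|<=|7| out[7]=49 → r--
[6,11] |-7|>|6| out[6]=49 → l++
[7,11] |-6|<=|6| out[5]=36 → r--
[7,10] |-6|>|2| out[4]=36 → l++
[8,10] |-4|>|2| out[3]=16 → l++
[9,10] |0|<=|2| out[2]=4 → r--
[9,9] |0|<=|0| out[1]=0 → r--

[0, 4, 16, 36, 36, 49, 49, 64, 81, 81, 100, 144, 225, 256, 289, 400, 441, 529]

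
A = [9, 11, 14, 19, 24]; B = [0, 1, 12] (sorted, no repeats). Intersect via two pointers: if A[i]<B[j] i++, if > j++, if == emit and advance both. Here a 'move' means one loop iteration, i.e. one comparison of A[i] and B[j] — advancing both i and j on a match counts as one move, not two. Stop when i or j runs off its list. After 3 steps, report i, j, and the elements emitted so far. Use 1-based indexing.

i=1 j=1: 9>0, j++
i=1 j=2: 9>1, j++
i=1 j=3: 9<12, i++

i=2, j=3, emitted=[]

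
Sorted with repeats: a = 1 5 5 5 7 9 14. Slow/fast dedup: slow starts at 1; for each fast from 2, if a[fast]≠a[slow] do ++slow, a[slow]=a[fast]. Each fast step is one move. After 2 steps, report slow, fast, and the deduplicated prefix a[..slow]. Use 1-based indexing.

slow=2, fast=4, prefix=[1, 5]

slow=1 fast=2: a[fast]=5≠a[slow]=1 write a[2]=5, slow++,fast++
slow=2 fast=3: a[fast]=5=a[slow] dup, fast++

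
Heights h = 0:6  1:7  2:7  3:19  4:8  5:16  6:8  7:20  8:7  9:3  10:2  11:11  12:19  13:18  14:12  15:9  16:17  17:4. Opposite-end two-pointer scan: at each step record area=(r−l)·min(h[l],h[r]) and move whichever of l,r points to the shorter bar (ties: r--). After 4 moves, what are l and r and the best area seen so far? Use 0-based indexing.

l=0 r=17: min(6,4)*17=68 best=68 *, r--
l=0 r=16: min(6,17)*16=96 best=96 *, l++
l=1 r=16: min(7,17)*15=105 best=105 *, l++
l=2 r=16: min(7,17)*14=98 best=105, l++

l=3, r=16, best area=105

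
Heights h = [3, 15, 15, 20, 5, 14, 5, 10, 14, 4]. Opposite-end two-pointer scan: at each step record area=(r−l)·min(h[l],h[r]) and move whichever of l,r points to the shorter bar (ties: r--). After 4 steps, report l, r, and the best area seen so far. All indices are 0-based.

l=1, r=6, best area=98

l=0 r=9: min(3,4)*9=27 best=27 *, l++
l=1 r=9: min(15,4)*8=32 best=32 *, r--
l=1 r=8: min(15,14)*7=98 best=98 *, r--
l=1 r=7: min(15,10)*6=60 best=98, r--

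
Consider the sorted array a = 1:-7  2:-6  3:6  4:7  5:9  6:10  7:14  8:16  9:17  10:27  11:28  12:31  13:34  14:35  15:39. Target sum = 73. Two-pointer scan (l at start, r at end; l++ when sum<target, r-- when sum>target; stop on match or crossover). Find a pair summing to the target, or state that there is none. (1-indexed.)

(34, 39)

[1,15] -7+39=32 <73 → l++
[2,15] -6+39=33 <73 → l++
[3,15] 6+39=45 <73 → l++
[4,15] 7+39=46 <73 → l++
[5,15] 9+39=48 <73 → l++
[6,15] 10+39=49 <73 → l++
[7,15] 14+39=53 <73 → l++
[8,15] 16+39=55 <73 → l++
[9,15] 17+39=56 <73 → l++
[10,15] 27+39=66 <73 → l++
[11,15] 28+39=67 <73 → l++
[12,15] 31+39=70 <73 → l++
[13,15] 34+39=73 → found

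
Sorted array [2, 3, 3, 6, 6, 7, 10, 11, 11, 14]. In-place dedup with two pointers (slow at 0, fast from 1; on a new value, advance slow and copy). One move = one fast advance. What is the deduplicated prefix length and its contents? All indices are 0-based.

(s=0,f=1) a[fast]=3≠a[slow]=2 write a[1]=3 → slow++,fast++
(s=1,f=2) a[fast]=3=a[slow] dup → fast++
(s=1,f=3) a[fast]=6≠a[slow]=3 write a[2]=6 → slow++,fast++
(s=2,f=4) a[fast]=6=a[slow] dup → fast++
(s=2,f=5) a[fast]=7≠a[slow]=6 write a[3]=7 → slow++,fast++
(s=3,f=6) a[fast]=10≠a[slow]=7 write a[4]=10 → slow++,fast++
(s=4,f=7) a[fast]=11≠a[slow]=10 write a[5]=11 → slow++,fast++
(s=5,f=8) a[fast]=11=a[slow] dup → fast++
(s=5,f=9) a[fast]=14≠a[slow]=11 write a[6]=14 → slow++,fast++

length 7; prefix = [2, 3, 6, 7, 10, 11, 14]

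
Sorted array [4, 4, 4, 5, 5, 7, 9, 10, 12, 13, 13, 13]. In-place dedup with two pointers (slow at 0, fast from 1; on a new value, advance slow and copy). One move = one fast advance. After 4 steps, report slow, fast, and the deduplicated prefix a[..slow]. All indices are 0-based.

slow=1, fast=5, prefix=[4, 5]

(s=0,f=1) a[fast]=4=a[slow] dup → fast++
(s=0,f=2) a[fast]=4=a[slow] dup → fast++
(s=0,f=3) a[fast]=5≠a[slow]=4 write a[1]=5 → slow++,fast++
(s=1,f=4) a[fast]=5=a[slow] dup → fast++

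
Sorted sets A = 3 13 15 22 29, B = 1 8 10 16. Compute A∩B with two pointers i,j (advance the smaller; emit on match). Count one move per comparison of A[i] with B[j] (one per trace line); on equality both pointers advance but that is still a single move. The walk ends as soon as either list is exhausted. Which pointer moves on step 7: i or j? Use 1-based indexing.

j

[i=1,j=1] 3>1 → j++
[i=1,j=2] 3<8 → i++
[i=2,j=2] 13>8 → j++
[i=2,j=3] 13>10 → j++
[i=2,j=4] 13<16 → i++
[i=3,j=4] 15<16 → i++
[i=4,j=4] 22>16 → j++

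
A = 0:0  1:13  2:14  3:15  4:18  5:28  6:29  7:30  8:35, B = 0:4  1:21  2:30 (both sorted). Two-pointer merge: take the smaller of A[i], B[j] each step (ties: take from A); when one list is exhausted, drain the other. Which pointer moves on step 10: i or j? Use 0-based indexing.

i=0 j=0: A[i]=0<=B[j]=4 take 0, i++
i=1 j=0: A[i]=13>B[j]=4 take 4, j++
i=1 j=1: A[i]=13<=B[j]=21 take 13, i++
i=2 j=1: A[i]=14<=B[j]=21 take 14, i++
i=3 j=1: A[i]=15<=B[j]=21 take 15, i++
i=4 j=1: A[i]=18<=B[j]=21 take 18, i++
i=5 j=1: A[i]=28>B[j]=21 take 21, j++
i=5 j=2: A[i]=28<=B[j]=30 take 28, i++
i=6 j=2: A[i]=29<=B[j]=30 take 29, i++
i=7 j=2: A[i]=30<=B[j]=30 take 30, i++

i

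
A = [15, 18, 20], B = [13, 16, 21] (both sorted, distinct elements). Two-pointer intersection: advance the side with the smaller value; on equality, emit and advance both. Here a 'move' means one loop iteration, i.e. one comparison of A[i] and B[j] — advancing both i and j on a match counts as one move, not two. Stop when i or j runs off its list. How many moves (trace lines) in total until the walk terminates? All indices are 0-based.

i=0 j=0: 15>13, j++
i=0 j=1: 15<16, i++
i=1 j=1: 18>16, j++
i=1 j=2: 18<21, i++
i=2 j=2: 20<21, i++

5 moves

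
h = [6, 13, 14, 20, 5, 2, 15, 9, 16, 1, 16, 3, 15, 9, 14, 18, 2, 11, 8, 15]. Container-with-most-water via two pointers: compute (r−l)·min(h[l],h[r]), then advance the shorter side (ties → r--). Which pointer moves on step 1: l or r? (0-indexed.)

[0,19] min(6,15)*19=114 best=114 * → l++

l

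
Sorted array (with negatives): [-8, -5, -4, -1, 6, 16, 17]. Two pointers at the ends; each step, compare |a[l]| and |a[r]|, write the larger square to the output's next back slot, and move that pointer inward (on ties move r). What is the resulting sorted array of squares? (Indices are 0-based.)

[0,6] |-8|<=|17| out[6]=289 → r--
[0,5] |-8|<=|16| out[5]=256 → r--
[0,4] |-8|>|6| out[4]=64 → l++
[1,4] |-5|<=|6| out[3]=36 → r--
[1,3] |-5|>|-1| out[2]=25 → l++
[2,3] |-4|>|-1| out[1]=16 → l++
[3,3] |-1|<=|-1| out[0]=1 → r--

[1, 16, 25, 36, 64, 256, 289]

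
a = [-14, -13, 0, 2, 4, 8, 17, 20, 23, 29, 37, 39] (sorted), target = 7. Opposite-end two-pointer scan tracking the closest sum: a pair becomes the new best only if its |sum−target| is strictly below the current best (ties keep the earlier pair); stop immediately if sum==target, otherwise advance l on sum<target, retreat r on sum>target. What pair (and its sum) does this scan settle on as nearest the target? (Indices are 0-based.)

[0,11] -14+39=25 d=18 * → r--
[0,10] -14+37=23 d=16 * → r--
[0,9] -14+29=15 d=8 * → r--
[0,8] -14+23=9 d=2 * → r--
[0,7] -14+20=6 d=1 * → l++
[1,7] -13+20=7 d=0 * → stop

pair (-13, 20) with sum 7 (|Δ|=0)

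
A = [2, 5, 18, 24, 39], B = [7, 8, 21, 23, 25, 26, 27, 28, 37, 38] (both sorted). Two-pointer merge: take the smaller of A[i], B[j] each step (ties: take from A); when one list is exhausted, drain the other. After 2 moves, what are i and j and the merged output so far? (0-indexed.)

i=2, j=0, merged so far=[2, 5]

[i=0,j=0] A[i]=2<=B[j]=7 take 2 → i++
[i=1,j=0] A[i]=5<=B[j]=7 take 5 → i++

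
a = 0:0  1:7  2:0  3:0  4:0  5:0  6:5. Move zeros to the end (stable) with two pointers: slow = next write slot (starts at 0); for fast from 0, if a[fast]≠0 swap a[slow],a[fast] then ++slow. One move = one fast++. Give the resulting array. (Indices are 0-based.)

slow=0 fast=0: a[fast]=0, fast++
slow=0 fast=1: a[fast]=7≠0 swap→a[0]=7, slow++,fast++
slow=1 fast=2: a[fast]=0, fast++
slow=1 fast=3: a[fast]=0, fast++
slow=1 fast=4: a[fast]=0, fast++
slow=1 fast=5: a[fast]=0, fast++
slow=1 fast=6: a[fast]=5≠0 swap→a[1]=5, slow++,fast++

[7, 5, 0, 0, 0, 0, 0]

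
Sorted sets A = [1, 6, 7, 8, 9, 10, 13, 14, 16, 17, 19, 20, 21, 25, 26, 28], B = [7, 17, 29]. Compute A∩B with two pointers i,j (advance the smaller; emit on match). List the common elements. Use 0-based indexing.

i=0 j=0: 1<7, i++
i=1 j=0: 6<7, i++
i=2 j=0: 7==7 emit, i++,j++
i=3 j=1: 8<17, i++
i=4 j=1: 9<17, i++
i=5 j=1: 10<17, i++
i=6 j=1: 13<17, i++
i=7 j=1: 14<17, i++
i=8 j=1: 16<17, i++
i=9 j=1: 17==17 emit, i++,j++
i=10 j=2: 19<29, i++
i=11 j=2: 20<29, i++
i=12 j=2: 21<29, i++
i=13 j=2: 25<29, i++
i=14 j=2: 26<29, i++
i=15 j=2: 28<29, i++

intersection = [7, 17]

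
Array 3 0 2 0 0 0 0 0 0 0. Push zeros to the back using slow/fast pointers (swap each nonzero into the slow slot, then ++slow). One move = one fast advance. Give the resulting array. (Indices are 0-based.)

[3, 2, 0, 0, 0, 0, 0, 0, 0, 0]

slow=0 fast=0: a[fast]=3≠0 swap→a[0]=3, slow++,fast++
slow=1 fast=1: a[fast]=0, fast++
slow=1 fast=2: a[fast]=2≠0 swap→a[1]=2, slow++,fast++
slow=2 fast=3: a[fast]=0, fast++
slow=2 fast=4: a[fast]=0, fast++
slow=2 fast=5: a[fast]=0, fast++
slow=2 fast=6: a[fast]=0, fast++
slow=2 fast=7: a[fast]=0, fast++
slow=2 fast=8: a[fast]=0, fast++
slow=2 fast=9: a[fast]=0, fast++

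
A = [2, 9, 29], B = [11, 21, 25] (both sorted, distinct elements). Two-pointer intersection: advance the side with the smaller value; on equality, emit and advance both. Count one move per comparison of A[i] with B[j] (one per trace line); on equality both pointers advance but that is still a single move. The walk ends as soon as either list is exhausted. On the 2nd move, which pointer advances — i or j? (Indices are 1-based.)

[i=1,j=1] 2<11 → i++
[i=2,j=1] 9<11 → i++

i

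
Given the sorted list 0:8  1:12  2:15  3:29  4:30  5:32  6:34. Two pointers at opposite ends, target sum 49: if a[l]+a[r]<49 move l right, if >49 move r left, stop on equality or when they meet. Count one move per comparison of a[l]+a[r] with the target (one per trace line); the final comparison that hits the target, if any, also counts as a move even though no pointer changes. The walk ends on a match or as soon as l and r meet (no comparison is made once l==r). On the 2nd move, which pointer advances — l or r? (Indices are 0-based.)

[0,6] 8+34=42 <49 → l++
[1,6] 12+34=46 <49 → l++

l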